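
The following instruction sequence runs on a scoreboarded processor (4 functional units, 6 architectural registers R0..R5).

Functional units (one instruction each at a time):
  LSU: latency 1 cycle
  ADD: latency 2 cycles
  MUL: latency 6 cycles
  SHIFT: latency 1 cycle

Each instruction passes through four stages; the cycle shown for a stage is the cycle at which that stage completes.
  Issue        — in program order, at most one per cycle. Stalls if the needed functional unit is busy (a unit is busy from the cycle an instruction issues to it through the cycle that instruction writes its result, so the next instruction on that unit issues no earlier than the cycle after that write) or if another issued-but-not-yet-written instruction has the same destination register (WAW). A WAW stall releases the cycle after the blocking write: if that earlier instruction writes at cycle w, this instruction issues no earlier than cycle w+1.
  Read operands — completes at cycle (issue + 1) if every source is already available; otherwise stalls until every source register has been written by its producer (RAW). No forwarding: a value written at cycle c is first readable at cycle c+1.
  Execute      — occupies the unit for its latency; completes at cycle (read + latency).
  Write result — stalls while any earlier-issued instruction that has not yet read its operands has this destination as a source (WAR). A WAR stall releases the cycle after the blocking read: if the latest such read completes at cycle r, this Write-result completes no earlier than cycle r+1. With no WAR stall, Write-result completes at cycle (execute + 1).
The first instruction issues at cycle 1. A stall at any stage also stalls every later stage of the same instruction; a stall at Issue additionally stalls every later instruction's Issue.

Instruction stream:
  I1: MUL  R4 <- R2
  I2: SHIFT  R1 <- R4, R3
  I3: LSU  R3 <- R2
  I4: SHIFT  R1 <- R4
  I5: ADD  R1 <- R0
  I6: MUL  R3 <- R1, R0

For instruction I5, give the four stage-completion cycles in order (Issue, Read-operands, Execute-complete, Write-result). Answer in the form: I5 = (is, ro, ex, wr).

[1] issue I1 (MUL)
[2] I1 read-ops, issue I2 (SHIFT)
[3] issue I3 (LSU)
[4] I3 read-ops
[5] I3 finished on LSU
[8] I1 finished on MUL
[9] I1→R4
[10] I2 read-ops
[11] I2 finished on SHIFT, I3→R3
[12] I2→R1
[13] issue I4 (SHIFT)
[14] I4 read-ops
[15] I4 finished on SHIFT
[16] I4→R1
[17] issue I5 (ADD)
[18] I5 read-ops, issue I6 (MUL)
[20] I5 finished on ADD
[21] I5→R1
[22] I6 read-ops
[28] I6 finished on MUL
[29] I6→R3

I5 = (17, 18, 20, 21)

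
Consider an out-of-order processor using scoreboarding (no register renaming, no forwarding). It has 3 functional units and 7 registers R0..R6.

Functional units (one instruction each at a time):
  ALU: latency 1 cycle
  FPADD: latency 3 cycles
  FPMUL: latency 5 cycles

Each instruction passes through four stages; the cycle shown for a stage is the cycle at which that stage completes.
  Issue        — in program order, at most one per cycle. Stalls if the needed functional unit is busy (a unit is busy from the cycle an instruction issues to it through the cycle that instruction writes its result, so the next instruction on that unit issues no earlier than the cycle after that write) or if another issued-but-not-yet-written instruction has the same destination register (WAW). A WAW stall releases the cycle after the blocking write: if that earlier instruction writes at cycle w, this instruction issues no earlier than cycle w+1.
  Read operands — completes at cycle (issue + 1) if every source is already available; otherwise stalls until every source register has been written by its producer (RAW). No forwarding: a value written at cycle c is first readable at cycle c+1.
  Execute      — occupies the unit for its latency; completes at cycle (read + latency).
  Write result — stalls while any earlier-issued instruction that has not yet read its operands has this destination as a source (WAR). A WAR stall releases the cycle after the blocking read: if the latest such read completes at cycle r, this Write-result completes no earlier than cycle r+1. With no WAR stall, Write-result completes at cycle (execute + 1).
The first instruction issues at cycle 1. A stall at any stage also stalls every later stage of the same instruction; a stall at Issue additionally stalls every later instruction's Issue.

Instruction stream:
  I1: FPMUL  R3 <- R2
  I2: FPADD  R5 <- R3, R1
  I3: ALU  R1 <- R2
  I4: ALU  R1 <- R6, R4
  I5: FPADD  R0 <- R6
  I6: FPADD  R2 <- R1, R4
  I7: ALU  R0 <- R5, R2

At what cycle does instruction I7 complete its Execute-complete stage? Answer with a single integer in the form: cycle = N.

1) issue 1, read 2, done 7, write 8
2) issue 2, read 9, done 12, write 13  <RAW R3: wait I1 write@8>
3) issue 3, read 4, done 5, write 10  <WAR R1: wait I2 read@9>
4) issue 11, read 12, done 13, write 14  <struct: ALU busy until I3 writes@10>
5) issue 14, read 15, done 18, write 19  <struct: FPADD busy until I2 writes@13>
6) issue 20, read 21, done 24, write 25  <struct: FPADD busy until I5 writes@19>
7) issue 21, read 26, done 27, write 28  <RAW R2: wait I6 write@25>

cycle = 27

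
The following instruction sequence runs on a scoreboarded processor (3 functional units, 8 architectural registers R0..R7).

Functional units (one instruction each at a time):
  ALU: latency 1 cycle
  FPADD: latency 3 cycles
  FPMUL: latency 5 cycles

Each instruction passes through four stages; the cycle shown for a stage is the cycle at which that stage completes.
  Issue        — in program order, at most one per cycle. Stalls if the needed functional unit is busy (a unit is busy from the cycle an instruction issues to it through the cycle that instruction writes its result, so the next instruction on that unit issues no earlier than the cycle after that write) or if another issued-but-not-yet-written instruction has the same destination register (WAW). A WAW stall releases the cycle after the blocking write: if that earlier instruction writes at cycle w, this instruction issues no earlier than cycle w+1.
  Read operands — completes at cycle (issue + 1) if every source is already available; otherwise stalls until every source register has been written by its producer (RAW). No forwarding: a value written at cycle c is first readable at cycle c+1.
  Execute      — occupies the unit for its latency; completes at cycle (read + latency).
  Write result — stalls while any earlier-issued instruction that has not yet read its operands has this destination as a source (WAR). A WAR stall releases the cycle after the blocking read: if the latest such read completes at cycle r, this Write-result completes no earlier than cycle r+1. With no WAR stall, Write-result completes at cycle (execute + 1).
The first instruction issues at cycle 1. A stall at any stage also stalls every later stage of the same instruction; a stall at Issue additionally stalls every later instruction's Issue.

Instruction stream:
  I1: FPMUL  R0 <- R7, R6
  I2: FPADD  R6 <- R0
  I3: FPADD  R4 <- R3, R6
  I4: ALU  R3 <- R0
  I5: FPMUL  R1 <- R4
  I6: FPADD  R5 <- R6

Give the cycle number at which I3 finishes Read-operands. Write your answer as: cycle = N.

cycle = 15

c1: I1→FPMUL
c2: I1 RO, I2→FPADD
c7: I1 EX
c8: I1 WR R0
c9: I2 RO
c12: I2 EX
c13: I2 WR R6
c14: I3→FPADD
c15: I3 RO, I4→ALU
c16: I4 RO, I5→FPMUL
c17: I4 EX
c18: I3 EX, I4 WR R3
c19: I3 WR R4
c20: I5 RO, I6→FPADD
c21: I6 RO
c24: I6 EX
c25: I5 EX, I6 WR R5
c26: I5 WR R1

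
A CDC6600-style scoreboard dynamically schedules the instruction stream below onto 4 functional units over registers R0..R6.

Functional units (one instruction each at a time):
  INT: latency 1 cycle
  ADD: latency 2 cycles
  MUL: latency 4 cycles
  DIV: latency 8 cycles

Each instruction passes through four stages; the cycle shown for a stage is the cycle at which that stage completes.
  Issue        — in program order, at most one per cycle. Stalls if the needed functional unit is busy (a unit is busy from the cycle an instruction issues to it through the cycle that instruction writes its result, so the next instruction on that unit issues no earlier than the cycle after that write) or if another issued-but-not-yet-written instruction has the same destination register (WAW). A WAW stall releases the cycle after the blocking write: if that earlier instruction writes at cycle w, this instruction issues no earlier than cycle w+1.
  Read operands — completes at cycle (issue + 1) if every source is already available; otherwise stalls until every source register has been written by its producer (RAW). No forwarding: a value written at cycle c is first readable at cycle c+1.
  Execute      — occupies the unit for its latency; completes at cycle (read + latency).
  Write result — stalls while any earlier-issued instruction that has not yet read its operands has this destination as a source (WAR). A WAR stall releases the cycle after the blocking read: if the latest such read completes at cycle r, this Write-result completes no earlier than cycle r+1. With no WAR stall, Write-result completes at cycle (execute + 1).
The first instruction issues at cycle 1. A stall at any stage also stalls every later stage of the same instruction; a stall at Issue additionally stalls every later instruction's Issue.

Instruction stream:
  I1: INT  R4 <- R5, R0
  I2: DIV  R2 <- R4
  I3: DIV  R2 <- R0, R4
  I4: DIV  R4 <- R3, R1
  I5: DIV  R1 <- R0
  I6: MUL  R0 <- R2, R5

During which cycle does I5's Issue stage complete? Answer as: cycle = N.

cycle = 37

  I1 | 1 | 2 | 3 | 4
  I2 | 2 | 5 | 13 | 14   RAW R4: wait I1 write@4
  I3 | 15 | 16 | 24 | 25   struct: DIV busy until I2 writes@14
  I4 | 26 | 27 | 35 | 36   struct: DIV busy until I3 writes@25
  I5 | 37 | 38 | 46 | 47   struct: DIV busy until I4 writes@36
  I6 | 38 | 39 | 43 | 44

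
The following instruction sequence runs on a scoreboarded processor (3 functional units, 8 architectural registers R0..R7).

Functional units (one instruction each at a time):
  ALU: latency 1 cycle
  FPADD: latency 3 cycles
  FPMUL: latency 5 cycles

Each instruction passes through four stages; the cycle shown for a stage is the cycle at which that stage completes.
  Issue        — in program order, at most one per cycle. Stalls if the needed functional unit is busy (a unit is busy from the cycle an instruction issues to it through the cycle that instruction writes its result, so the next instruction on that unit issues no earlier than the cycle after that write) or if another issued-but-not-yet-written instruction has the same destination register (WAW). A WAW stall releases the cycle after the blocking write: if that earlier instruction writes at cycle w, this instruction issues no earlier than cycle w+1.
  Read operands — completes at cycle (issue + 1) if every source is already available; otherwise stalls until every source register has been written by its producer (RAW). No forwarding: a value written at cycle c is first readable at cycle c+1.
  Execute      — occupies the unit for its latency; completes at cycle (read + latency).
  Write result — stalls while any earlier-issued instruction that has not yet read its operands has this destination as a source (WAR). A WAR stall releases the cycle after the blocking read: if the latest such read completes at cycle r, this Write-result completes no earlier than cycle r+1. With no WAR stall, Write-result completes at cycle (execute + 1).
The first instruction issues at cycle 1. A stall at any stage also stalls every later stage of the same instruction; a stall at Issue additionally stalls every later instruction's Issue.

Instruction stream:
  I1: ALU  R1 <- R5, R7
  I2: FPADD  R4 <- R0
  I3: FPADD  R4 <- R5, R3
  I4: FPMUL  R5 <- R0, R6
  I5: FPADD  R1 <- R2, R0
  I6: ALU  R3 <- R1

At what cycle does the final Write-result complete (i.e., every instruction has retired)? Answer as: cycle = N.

cycle = 22

t=1  I1→ALU
t=2  I1 RO, I2→FPADD
t=3  I1 EX, I2 RO
t=4  I1 WR R1
t=6  I2 EX
t=7  I2 WR R4
t=8  I3→FPADD
t=9  I3 RO, I4→FPMUL
t=10  I4 RO
t=12  I3 EX
t=13  I3 WR R4
t=14  I5→FPADD
t=15  I4 EX, I5 RO, I6→ALU
t=16  I4 WR R5
t=18  I5 EX
t=19  I5 WR R1
t=20  I6 RO
t=21  I6 EX
t=22  I6 WR R3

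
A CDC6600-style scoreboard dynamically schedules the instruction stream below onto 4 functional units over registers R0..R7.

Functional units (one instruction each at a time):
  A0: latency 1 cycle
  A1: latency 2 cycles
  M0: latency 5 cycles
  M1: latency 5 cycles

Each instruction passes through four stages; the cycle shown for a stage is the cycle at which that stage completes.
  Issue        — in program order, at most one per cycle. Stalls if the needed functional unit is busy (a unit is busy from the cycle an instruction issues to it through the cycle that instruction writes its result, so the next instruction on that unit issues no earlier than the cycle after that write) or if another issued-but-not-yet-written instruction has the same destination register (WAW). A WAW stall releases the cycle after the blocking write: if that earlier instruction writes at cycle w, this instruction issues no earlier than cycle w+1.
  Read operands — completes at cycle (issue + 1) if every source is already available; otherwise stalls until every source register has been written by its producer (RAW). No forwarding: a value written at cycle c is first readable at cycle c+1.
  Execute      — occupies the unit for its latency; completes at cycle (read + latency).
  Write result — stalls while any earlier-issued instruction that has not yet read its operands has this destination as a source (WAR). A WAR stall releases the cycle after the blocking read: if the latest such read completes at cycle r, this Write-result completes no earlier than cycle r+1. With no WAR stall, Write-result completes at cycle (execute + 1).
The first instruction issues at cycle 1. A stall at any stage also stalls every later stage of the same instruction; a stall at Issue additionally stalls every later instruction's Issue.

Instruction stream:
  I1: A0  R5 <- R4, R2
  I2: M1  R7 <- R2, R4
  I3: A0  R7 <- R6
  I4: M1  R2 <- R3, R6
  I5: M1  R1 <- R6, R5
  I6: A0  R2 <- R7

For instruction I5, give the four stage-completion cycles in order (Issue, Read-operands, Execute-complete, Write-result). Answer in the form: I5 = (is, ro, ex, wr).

t=1  I1→A0
t=2  I1 RO · I2→M1
t=3  I1 EX · I2 RO
t=4  I1 WR R5
t=8  I2 EX
t=9  I2 WR R7
t=10  I3→A0
t=11  I3 RO · I4→M1
t=12  I3 EX · I4 RO
t=13  I3 WR R7
t=17  I4 EX
t=18  I4 WR R2
t=19  I5→M1
t=20  I5 RO · I6→A0
t=21  I6 RO
t=22  I6 EX
t=23  I6 WR R2
t=25  I5 EX
t=26  I5 WR R1

I5 = (19, 20, 25, 26)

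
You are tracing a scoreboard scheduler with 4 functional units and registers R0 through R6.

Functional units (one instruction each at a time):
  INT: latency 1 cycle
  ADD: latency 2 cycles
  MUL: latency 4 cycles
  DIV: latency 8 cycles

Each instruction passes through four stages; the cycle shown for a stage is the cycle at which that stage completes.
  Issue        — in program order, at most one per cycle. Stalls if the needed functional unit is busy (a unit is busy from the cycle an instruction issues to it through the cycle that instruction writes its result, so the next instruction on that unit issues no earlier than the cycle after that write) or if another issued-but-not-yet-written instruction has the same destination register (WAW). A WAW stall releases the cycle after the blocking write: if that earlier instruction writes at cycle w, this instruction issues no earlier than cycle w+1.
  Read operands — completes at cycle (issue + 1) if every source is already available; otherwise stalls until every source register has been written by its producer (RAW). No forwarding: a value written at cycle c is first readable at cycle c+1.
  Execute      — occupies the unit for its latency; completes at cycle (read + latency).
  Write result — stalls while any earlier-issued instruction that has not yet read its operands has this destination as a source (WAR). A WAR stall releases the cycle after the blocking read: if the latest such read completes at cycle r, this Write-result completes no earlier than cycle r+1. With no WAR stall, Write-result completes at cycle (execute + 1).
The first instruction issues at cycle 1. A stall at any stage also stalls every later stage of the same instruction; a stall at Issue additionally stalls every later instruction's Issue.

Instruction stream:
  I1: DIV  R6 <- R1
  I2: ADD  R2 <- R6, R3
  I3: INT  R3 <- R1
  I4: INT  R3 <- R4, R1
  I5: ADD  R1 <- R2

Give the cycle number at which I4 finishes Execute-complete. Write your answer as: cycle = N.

c1: I1 issues→DIV
c2: I1 reads · I2 issues→ADD
c3: I3 issues→INT
c4: I3 reads
c5: I3 exec-done
c10: I1 exec-done
c11: I1 writes R6
c12: I2 reads
c13: I3 writes R3
c14: I2 exec-done · I4 issues→INT
c15: I2 writes R2 · I4 reads
c16: I4 exec-done · I5 issues→ADD
c17: I4 writes R3 · I5 reads
c19: I5 exec-done
c20: I5 writes R1

cycle = 16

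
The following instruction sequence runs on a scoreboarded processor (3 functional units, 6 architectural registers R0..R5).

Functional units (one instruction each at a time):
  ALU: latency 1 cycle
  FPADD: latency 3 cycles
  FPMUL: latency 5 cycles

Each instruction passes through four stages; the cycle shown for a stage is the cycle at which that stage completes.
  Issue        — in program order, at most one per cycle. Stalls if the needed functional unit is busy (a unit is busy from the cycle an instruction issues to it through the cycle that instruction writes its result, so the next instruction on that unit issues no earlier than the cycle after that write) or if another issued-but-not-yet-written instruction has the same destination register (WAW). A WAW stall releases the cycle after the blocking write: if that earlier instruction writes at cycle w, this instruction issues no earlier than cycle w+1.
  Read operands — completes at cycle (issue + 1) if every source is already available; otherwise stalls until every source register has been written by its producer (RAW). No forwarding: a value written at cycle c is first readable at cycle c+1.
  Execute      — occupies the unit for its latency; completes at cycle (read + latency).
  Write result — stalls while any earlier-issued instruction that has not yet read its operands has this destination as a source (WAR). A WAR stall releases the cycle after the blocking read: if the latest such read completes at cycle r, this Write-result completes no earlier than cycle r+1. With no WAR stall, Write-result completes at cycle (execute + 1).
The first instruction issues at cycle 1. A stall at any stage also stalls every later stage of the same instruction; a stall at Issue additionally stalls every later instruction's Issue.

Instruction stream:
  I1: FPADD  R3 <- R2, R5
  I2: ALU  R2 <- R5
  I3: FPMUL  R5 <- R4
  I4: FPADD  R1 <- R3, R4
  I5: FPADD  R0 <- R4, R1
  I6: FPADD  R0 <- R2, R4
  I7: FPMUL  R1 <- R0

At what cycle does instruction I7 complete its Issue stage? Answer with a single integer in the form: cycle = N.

cycle = 20

c1: issue I1 (FPADD)
c2: I1 read-ops; issue I2 (ALU)
c3: I2 read-ops; issue I3 (FPMUL)
c4: I2 finished on ALU; I3 read-ops
c5: I1 finished on FPADD; I2→R2
c6: I1→R3
c7: issue I4 (FPADD)
c8: I4 read-ops
c9: I3 finished on FPMUL
c10: I3→R5
c11: I4 finished on FPADD
c12: I4→R1
c13: issue I5 (FPADD)
c14: I5 read-ops
c17: I5 finished on FPADD
c18: I5→R0
c19: issue I6 (FPADD)
c20: I6 read-ops; issue I7 (FPMUL)
c23: I6 finished on FPADD
c24: I6→R0
c25: I7 read-ops
c30: I7 finished on FPMUL
c31: I7→R1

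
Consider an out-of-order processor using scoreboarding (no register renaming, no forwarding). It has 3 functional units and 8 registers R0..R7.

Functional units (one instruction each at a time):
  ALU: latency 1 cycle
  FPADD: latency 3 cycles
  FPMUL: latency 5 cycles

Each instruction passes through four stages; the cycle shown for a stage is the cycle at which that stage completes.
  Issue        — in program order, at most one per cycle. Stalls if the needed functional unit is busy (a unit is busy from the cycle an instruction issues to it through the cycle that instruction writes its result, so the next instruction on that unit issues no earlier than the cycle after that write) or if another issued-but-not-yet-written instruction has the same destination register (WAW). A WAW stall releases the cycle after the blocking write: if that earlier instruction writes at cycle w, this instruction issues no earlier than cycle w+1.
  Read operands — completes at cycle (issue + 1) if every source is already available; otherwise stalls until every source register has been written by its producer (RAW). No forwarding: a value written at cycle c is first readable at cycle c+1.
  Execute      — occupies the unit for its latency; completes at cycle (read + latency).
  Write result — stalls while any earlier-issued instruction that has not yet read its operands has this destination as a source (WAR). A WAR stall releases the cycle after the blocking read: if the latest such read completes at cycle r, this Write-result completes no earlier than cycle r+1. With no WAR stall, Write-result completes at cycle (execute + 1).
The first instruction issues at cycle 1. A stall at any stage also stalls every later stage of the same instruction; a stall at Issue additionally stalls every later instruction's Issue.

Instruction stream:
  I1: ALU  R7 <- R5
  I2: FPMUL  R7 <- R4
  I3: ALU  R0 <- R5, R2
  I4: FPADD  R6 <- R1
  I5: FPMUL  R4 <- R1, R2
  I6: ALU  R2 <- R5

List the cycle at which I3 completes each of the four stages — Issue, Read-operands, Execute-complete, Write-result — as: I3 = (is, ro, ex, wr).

I3 = (6, 7, 8, 9)

[I1] 1/2/3/4
[I2] 5/6/11/12  (WAW R7: wait I1 write@4)
[I3] 6/7/8/9
[I4] 7/8/11/12
[I5] 13/14/19/20  (struct: FPMUL busy until I2 writes@12)
[I6] 14/15/16/17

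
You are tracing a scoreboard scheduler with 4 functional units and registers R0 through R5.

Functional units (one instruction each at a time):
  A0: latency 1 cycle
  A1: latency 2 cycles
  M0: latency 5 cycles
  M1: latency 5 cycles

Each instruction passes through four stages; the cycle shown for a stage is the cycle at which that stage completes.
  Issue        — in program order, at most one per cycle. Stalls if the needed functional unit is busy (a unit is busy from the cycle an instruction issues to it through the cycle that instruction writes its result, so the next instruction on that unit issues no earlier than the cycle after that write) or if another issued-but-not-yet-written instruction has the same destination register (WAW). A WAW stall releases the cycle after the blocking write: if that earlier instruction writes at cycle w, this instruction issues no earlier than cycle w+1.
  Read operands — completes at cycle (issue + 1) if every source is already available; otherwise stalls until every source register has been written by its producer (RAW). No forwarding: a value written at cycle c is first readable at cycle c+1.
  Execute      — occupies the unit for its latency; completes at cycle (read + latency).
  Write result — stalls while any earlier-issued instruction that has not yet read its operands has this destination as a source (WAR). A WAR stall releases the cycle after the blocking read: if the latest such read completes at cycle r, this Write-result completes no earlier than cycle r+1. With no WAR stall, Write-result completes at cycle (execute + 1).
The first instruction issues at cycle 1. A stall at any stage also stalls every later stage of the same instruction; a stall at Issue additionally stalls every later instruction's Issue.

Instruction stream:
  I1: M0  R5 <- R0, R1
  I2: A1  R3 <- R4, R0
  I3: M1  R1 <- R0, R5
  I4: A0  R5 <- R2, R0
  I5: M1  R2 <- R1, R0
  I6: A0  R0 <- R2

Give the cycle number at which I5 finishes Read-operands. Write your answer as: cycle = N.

t=1  issue I1 (M0)
t=2  I1 read-ops | issue I2 (A1)
t=3  I2 read-ops | issue I3 (M1)
t=5  I2 finished on A1
t=6  I2→R3
t=7  I1 finished on M0
t=8  I1→R5
t=9  I3 read-ops | issue I4 (A0)
t=10  I4 read-ops
t=11  I4 finished on A0
t=12  I4→R5
t=14  I3 finished on M1
t=15  I3→R1
t=16  issue I5 (M1)
t=17  I5 read-ops | issue I6 (A0)
t=22  I5 finished on M1
t=23  I5→R2
t=24  I6 read-ops
t=25  I6 finished on A0
t=26  I6→R0

cycle = 17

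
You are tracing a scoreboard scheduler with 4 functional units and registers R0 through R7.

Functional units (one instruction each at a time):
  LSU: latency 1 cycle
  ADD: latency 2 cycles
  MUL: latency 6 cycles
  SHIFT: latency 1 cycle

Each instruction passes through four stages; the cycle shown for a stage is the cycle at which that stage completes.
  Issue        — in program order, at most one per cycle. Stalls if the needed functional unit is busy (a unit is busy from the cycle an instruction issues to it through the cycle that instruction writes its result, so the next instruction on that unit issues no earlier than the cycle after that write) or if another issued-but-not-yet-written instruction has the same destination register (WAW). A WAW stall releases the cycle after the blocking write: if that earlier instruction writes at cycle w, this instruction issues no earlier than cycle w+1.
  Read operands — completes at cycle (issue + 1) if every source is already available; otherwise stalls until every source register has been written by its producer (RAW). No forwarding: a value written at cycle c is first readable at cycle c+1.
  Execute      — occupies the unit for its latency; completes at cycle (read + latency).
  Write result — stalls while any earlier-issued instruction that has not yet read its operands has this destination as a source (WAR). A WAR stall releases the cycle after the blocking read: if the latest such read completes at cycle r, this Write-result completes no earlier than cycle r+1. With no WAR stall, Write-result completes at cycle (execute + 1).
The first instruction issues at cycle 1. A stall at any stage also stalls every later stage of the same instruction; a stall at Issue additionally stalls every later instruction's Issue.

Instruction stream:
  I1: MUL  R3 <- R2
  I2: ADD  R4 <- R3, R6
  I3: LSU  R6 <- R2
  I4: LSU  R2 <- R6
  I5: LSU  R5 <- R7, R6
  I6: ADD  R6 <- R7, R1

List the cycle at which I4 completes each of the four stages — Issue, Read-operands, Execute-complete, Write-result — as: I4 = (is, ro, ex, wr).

I4 = (12, 13, 14, 15)

t=1  I1 issues→MUL
t=2  I1 reads; I2 issues→ADD
t=3  I3 issues→LSU
t=4  I3 reads
t=5  I3 exec-done
t=8  I1 exec-done
t=9  I1 writes R3
t=10  I2 reads
t=11  I3 writes R6
t=12  I2 exec-done; I4 issues→LSU
t=13  I2 writes R4; I4 reads
t=14  I4 exec-done
t=15  I4 writes R2
t=16  I5 issues→LSU
t=17  I5 reads; I6 issues→ADD
t=18  I5 exec-done; I6 reads
t=19  I5 writes R5
t=20  I6 exec-done
t=21  I6 writes R6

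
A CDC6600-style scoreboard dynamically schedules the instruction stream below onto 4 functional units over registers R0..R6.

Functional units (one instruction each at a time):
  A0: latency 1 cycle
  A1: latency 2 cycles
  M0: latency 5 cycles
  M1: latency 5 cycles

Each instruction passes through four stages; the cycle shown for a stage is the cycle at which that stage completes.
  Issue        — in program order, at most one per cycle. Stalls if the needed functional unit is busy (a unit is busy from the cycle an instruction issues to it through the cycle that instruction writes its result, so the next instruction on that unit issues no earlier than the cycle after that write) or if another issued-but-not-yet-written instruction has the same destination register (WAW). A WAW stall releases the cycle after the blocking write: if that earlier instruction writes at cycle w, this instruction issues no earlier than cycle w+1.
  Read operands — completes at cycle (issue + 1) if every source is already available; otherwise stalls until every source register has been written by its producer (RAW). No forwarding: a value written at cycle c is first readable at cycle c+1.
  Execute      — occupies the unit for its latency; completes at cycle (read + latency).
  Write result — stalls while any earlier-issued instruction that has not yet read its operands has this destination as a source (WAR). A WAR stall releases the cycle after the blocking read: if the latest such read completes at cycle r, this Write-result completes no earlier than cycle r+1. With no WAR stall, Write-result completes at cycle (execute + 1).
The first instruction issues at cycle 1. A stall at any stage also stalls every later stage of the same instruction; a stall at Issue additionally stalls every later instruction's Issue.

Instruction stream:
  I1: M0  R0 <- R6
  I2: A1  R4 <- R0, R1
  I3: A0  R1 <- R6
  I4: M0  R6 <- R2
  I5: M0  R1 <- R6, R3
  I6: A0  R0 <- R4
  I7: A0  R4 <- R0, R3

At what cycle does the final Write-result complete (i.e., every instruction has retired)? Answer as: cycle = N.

cycle = 25

[1] I1 issues→M0
[2] I1 reads | I2 issues→A1
[3] I3 issues→A0
[4] I3 reads
[5] I3 exec-done
[7] I1 exec-done
[8] I1 writes R0
[9] I2 reads | I4 issues→M0
[10] I3 writes R1 | I4 reads
[11] I2 exec-done
[12] I2 writes R4
[15] I4 exec-done
[16] I4 writes R6
[17] I5 issues→M0
[18] I5 reads | I6 issues→A0
[19] I6 reads
[20] I6 exec-done
[21] I6 writes R0
[22] I7 issues→A0
[23] I5 exec-done | I7 reads
[24] I5 writes R1 | I7 exec-done
[25] I7 writes R4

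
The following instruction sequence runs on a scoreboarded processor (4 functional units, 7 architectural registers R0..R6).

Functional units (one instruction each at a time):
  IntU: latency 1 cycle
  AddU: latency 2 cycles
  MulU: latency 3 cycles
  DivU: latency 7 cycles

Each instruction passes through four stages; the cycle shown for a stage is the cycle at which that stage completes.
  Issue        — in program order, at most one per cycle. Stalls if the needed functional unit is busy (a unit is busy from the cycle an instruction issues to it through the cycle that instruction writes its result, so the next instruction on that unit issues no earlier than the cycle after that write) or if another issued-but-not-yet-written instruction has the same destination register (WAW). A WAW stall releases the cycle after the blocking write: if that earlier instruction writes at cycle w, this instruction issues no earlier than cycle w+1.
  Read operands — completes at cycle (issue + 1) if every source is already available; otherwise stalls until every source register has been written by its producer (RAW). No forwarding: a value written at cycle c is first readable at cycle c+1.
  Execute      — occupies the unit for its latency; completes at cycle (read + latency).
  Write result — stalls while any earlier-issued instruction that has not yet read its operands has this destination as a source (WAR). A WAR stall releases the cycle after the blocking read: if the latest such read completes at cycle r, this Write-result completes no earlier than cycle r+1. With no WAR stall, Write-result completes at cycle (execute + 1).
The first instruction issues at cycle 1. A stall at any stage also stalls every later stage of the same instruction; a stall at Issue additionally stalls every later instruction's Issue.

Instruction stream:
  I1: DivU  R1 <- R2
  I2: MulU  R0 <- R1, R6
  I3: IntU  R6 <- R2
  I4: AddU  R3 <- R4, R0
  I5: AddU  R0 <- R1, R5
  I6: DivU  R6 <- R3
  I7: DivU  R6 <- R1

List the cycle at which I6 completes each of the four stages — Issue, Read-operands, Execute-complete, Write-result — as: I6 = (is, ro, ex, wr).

c1: I1 issues→DivU
c2: I1 reads; I2 issues→MulU
c3: I3 issues→IntU
c4: I3 reads; I4 issues→AddU
c5: I3 exec-done
c9: I1 exec-done
c10: I1 writes R1
c11: I2 reads
c12: I3 writes R6
c14: I2 exec-done
c15: I2 writes R0
c16: I4 reads
c18: I4 exec-done
c19: I4 writes R3
c20: I5 issues→AddU
c21: I5 reads; I6 issues→DivU
c22: I6 reads
c23: I5 exec-done
c24: I5 writes R0
c29: I6 exec-done
c30: I6 writes R6
c31: I7 issues→DivU
c32: I7 reads
c39: I7 exec-done
c40: I7 writes R6

I6 = (21, 22, 29, 30)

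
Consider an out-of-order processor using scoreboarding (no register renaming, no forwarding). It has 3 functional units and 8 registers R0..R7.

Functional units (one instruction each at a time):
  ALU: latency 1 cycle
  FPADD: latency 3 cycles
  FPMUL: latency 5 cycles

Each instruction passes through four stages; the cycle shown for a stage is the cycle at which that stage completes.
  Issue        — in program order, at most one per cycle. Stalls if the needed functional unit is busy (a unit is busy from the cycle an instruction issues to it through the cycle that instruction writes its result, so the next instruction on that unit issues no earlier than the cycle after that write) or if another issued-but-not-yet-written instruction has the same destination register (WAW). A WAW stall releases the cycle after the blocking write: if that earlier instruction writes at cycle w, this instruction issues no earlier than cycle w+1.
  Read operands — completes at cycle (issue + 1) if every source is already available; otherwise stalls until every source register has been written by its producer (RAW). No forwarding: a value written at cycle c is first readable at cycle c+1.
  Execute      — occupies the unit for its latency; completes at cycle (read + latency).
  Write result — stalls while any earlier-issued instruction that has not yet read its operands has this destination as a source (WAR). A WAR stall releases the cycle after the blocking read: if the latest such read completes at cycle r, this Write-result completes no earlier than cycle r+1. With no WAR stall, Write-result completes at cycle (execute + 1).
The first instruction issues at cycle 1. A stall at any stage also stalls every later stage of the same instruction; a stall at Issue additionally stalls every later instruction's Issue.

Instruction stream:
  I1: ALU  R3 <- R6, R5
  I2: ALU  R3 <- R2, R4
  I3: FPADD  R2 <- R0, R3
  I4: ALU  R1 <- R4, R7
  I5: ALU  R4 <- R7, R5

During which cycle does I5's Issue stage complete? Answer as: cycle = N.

[1] I1→ALU
[2] I1 RO
[3] I1 EX
[4] I1 WR R3
[5] I2→ALU
[6] I2 RO; I3→FPADD
[7] I2 EX
[8] I2 WR R3
[9] I3 RO; I4→ALU
[10] I4 RO
[11] I4 EX
[12] I3 EX; I4 WR R1
[13] I3 WR R2; I5→ALU
[14] I5 RO
[15] I5 EX
[16] I5 WR R4

cycle = 13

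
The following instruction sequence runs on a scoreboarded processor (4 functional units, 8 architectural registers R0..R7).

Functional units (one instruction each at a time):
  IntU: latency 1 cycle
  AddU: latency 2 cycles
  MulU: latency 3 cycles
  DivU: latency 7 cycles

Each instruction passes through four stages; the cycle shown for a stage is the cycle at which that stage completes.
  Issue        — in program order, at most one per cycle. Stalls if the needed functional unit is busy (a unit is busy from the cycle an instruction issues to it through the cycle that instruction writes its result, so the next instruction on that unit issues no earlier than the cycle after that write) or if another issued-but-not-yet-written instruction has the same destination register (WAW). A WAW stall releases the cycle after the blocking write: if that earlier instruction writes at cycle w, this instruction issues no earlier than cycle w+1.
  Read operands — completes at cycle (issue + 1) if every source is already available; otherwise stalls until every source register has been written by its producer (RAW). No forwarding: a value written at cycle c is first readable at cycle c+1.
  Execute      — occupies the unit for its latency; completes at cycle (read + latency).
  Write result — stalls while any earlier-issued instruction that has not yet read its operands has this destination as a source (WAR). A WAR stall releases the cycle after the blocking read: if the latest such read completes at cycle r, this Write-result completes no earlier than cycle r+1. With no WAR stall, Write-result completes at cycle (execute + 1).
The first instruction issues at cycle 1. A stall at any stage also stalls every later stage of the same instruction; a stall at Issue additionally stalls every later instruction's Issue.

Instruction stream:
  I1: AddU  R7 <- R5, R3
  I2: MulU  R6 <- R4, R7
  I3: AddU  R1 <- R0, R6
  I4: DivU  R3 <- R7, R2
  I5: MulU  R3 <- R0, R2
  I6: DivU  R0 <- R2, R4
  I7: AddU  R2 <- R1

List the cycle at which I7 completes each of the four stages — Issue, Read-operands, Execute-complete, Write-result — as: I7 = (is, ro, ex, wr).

[1] I1→AddU
[2] I1 RO · I2→MulU
[4] I1 EX
[5] I1 WR R7
[6] I2 RO · I3→AddU
[7] I4→DivU
[8] I4 RO
[9] I2 EX
[10] I2 WR R6
[11] I3 RO
[13] I3 EX
[14] I3 WR R1
[15] I4 EX
[16] I4 WR R3
[17] I5→MulU
[18] I5 RO · I6→DivU
[19] I6 RO · I7→AddU
[20] I7 RO
[21] I5 EX
[22] I5 WR R3 · I7 EX
[23] I7 WR R2
[26] I6 EX
[27] I6 WR R0

I7 = (19, 20, 22, 23)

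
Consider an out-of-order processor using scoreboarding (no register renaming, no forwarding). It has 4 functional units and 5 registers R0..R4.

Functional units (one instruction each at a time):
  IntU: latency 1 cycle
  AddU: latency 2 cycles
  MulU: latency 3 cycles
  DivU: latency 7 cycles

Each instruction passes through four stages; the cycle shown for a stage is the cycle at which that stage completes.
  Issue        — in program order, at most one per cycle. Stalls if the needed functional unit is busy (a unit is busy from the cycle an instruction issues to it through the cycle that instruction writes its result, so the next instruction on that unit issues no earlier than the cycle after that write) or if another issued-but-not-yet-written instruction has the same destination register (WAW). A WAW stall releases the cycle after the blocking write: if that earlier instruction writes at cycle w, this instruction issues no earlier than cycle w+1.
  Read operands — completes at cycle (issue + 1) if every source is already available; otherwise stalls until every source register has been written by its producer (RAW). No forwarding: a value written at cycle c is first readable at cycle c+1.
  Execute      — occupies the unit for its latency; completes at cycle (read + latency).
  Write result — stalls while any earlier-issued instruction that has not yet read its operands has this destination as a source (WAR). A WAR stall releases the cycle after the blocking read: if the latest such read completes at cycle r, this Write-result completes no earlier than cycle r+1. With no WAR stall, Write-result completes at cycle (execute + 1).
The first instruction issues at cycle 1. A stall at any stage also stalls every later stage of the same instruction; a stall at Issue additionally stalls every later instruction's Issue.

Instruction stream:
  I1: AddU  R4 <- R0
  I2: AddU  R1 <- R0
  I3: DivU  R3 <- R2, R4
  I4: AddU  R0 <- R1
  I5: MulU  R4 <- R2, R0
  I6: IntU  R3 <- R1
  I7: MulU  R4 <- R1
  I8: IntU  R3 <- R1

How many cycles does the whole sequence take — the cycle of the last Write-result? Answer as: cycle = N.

cycle = 26

c1: issue I1 (AddU)
c2: I1 read-ops
c4: I1 finished on AddU
c5: I1→R4
c6: issue I2 (AddU)
c7: I2 read-ops · issue I3 (DivU)
c8: I3 read-ops
c9: I2 finished on AddU
c10: I2→R1
c11: issue I4 (AddU)
c12: I4 read-ops · issue I5 (MulU)
c14: I4 finished on AddU
c15: I3 finished on DivU · I4→R0
c16: I3→R3 · I5 read-ops
c17: issue I6 (IntU)
c18: I6 read-ops
c19: I5 finished on MulU · I6 finished on IntU
c20: I5→R4 · I6→R3
c21: issue I7 (MulU)
c22: I7 read-ops · issue I8 (IntU)
c23: I8 read-ops
c24: I8 finished on IntU
c25: I7 finished on MulU · I8→R3
c26: I7→R4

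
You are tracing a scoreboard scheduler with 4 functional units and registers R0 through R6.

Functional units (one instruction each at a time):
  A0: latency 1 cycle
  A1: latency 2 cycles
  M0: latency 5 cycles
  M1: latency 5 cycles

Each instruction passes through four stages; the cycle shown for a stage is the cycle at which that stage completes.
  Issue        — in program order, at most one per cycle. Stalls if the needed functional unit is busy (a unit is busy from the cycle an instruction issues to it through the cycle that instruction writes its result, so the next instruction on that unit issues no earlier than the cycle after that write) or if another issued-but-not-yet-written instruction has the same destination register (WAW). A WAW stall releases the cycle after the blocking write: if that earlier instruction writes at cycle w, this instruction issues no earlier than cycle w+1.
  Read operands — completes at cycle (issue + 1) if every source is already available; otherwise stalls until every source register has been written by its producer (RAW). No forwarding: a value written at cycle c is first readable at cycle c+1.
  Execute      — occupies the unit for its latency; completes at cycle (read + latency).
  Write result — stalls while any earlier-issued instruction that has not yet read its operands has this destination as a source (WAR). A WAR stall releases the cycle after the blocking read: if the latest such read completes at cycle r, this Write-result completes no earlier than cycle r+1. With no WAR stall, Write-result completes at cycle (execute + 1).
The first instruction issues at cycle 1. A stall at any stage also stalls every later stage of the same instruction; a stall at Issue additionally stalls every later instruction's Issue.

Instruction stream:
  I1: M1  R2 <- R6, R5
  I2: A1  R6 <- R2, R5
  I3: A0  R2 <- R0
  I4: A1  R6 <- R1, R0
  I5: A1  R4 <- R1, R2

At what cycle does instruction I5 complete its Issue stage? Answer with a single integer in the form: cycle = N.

cycle = 18

[I1] 1/2/7/8
[I2] 2/9/11/12  (RAW R2: wait I1 write@8)
[I3] 9/10/11/12  (WAW R2: wait I1 write@8)
[I4] 13/14/16/17  (struct: A1 busy until I2 writes@12)
[I5] 18/19/21/22  (struct: A1 busy until I4 writes@17)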